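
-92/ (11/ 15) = -125.45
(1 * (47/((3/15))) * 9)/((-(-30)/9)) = 1269/2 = 634.50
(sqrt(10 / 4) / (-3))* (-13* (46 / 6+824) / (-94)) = -32435* sqrt(10) / 1692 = -60.62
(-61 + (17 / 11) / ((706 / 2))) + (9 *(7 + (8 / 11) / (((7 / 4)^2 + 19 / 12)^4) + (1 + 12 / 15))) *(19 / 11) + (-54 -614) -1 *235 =-436862752418583233 / 528140572927165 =-827.17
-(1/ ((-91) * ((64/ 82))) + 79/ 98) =-0.79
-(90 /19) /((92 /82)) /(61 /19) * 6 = -11070 /1403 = -7.89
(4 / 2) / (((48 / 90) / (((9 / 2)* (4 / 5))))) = 27 / 2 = 13.50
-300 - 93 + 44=-349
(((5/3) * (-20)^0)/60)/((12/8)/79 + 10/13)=1027/29142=0.04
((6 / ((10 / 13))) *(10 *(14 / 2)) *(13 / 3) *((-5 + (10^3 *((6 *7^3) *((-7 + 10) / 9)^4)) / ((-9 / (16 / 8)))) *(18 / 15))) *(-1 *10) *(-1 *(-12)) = 1925349149.63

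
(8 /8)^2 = 1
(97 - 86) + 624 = 635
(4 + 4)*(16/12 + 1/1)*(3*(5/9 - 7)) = -3248/9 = -360.89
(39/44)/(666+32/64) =39/29326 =0.00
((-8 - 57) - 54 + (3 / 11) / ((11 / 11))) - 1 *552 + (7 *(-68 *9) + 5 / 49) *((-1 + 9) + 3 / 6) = -39976401 / 1078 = -37083.86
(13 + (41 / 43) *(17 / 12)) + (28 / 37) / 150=2284011 / 159100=14.36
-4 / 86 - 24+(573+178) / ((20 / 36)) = 285467 / 215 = 1327.75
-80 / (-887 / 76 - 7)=6080 / 1419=4.28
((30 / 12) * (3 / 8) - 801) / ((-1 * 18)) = 44.45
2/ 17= 0.12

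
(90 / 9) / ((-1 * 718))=-5 / 359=-0.01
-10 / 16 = -5 / 8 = -0.62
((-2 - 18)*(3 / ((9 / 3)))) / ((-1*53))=20 / 53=0.38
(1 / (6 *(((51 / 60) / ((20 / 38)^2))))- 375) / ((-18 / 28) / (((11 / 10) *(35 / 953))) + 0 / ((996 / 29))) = 3720784375 / 157911147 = 23.56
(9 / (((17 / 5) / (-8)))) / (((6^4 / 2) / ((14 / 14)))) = -5 / 153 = -0.03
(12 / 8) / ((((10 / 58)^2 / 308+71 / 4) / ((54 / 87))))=0.05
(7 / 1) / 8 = 7 / 8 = 0.88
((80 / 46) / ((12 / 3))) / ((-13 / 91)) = -70 / 23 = -3.04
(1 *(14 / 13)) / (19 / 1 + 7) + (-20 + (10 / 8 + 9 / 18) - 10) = -19069 / 676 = -28.21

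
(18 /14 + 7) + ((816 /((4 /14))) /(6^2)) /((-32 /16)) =-659 /21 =-31.38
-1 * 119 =-119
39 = 39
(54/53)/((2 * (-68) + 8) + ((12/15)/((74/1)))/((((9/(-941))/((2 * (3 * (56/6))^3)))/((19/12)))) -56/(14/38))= -134865/10437777812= -0.00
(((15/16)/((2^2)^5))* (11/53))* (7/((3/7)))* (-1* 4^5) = -2695/848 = -3.18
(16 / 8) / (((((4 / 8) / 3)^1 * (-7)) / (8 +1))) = -108 / 7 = -15.43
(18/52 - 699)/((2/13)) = -18165/4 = -4541.25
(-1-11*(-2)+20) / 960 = 41 / 960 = 0.04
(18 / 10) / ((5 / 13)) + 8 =12.68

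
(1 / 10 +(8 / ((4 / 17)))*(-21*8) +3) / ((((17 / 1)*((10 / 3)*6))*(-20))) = 57089 / 68000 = 0.84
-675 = -675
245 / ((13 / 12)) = 226.15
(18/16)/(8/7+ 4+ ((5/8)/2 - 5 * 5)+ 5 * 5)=126/611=0.21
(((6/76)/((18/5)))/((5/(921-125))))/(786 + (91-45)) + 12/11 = 571277/521664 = 1.10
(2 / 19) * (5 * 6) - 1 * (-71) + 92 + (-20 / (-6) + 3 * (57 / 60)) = 196469 / 1140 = 172.34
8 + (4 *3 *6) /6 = 20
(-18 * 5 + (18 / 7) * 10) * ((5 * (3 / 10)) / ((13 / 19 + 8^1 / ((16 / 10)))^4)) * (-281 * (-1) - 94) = -609250675 / 35271936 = -17.27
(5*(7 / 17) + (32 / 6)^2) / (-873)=-4667 / 133569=-0.03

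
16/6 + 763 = 2297/3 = 765.67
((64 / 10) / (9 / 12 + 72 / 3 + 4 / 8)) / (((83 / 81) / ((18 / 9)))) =20736 / 41915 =0.49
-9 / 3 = -3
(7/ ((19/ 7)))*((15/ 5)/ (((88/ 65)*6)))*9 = 28665/ 3344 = 8.57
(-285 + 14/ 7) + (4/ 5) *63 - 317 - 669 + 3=-6078/ 5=-1215.60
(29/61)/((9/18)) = 58/61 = 0.95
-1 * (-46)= 46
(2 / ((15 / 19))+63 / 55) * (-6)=-1214 / 55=-22.07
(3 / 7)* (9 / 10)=27 / 70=0.39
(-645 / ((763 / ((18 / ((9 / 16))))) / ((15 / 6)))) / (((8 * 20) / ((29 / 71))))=-0.17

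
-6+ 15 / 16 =-81 / 16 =-5.06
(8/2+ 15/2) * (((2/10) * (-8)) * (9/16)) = -207/20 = -10.35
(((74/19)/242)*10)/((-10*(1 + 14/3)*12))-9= -1407025/156332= -9.00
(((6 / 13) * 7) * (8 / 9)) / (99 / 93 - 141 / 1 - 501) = -3472 / 774891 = -0.00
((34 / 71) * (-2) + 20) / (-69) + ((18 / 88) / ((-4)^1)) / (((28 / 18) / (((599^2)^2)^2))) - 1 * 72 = -6576684943439193404279638739 / 12071136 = -544827342135752045563.87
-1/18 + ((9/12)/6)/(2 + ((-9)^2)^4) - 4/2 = -6370914995/3099364056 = -2.06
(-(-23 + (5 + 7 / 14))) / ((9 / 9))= 35 / 2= 17.50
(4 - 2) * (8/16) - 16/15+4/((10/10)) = 59/15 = 3.93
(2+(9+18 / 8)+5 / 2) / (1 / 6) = 189 / 2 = 94.50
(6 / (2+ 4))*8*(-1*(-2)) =16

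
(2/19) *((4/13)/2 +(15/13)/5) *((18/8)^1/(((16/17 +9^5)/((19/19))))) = 765/495901406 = 0.00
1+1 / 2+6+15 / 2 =15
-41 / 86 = -0.48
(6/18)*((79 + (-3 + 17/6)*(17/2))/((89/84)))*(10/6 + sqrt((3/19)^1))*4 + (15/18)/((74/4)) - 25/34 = 1372*sqrt(57)/267 + 163272185/1007658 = 200.83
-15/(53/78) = -1170/53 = -22.08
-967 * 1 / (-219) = 967 / 219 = 4.42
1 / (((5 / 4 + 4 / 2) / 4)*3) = 16 / 39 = 0.41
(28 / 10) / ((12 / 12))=14 / 5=2.80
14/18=7/9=0.78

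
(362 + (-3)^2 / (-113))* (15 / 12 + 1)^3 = 29813913 / 7232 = 4122.50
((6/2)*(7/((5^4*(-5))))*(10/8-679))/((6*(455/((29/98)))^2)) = 2279951/7100957500000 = 0.00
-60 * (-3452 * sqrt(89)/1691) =207120 * sqrt(89)/1691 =1155.51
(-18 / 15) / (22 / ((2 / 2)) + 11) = -2 / 55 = -0.04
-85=-85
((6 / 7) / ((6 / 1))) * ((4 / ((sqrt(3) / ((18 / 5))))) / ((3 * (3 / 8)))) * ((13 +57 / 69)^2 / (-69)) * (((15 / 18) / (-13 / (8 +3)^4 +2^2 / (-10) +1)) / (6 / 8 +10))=-52642008320 * sqrt(3) / 240929559129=-0.38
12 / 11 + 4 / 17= 248 / 187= 1.33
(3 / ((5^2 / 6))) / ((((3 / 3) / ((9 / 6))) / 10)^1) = 10.80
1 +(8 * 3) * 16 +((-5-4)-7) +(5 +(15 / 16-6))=368.94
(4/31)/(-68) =-1/527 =-0.00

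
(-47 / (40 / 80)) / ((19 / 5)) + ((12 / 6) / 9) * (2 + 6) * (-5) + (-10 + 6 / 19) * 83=-143198 / 171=-837.42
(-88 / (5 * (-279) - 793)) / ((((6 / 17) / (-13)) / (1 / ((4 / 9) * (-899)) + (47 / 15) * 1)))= -410539987 / 88515540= -4.64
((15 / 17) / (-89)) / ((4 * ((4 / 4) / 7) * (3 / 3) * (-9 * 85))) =7 / 308652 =0.00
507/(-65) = -39/5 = -7.80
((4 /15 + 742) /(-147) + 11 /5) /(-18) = 6283 /39690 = 0.16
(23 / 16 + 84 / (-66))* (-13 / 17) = -377 / 2992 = -0.13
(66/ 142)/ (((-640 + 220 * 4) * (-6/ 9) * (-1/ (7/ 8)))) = 231/ 90880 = 0.00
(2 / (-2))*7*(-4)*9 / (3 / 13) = 1092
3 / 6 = 1 / 2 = 0.50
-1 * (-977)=977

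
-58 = -58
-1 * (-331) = 331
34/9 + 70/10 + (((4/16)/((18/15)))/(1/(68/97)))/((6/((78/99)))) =622099/57618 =10.80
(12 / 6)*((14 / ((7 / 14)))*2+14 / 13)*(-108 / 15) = -821.91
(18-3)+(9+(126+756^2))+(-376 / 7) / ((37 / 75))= 148038474 / 259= 571577.12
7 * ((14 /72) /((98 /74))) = 37 /36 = 1.03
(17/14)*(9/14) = 153/196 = 0.78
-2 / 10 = -1 / 5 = -0.20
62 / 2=31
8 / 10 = 4 / 5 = 0.80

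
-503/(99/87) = -14587/33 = -442.03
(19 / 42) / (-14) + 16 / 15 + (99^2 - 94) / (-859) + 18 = 19531919 / 2525460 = 7.73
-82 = -82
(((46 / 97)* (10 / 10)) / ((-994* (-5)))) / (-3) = -23 / 723135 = -0.00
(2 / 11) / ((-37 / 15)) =-0.07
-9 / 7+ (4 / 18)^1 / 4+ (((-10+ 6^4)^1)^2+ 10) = 208379401 / 126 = 1653804.77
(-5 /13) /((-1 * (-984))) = -5 /12792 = -0.00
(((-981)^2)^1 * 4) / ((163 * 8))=962361 / 326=2952.03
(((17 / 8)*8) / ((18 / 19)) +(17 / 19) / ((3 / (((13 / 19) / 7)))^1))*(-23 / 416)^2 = 0.05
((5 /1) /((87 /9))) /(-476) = -15 /13804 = -0.00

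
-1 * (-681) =681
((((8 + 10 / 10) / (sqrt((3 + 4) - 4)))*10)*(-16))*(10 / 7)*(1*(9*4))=-172800*sqrt(3) / 7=-42756.91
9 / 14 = 0.64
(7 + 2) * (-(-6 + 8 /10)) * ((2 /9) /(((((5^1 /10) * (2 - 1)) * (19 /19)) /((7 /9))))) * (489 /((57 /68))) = 8069152 /855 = 9437.60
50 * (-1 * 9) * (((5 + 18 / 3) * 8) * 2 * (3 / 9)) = -26400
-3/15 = -1/5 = -0.20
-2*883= -1766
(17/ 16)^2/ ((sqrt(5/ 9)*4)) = 867*sqrt(5)/ 5120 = 0.38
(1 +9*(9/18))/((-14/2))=-0.79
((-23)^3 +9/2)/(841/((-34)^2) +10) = -1133.77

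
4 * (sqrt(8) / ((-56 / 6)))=-6 * sqrt(2) / 7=-1.21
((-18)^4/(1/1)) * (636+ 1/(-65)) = 66763120.98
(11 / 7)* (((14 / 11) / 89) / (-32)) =-1 / 1424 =-0.00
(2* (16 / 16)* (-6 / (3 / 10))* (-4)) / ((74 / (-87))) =-6960 / 37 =-188.11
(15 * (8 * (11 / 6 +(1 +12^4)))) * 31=77148460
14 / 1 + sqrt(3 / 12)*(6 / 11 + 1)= 325 / 22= 14.77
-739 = -739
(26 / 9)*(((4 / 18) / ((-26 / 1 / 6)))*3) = -4 / 9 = -0.44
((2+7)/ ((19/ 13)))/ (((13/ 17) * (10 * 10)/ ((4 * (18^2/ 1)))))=49572/ 475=104.36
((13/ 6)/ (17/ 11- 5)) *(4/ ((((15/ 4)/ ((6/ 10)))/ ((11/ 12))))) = -0.37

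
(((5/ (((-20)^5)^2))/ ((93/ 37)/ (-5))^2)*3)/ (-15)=-0.00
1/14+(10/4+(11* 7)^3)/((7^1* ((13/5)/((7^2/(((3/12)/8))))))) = 7158476653/182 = 39332289.30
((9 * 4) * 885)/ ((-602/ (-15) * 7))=113.41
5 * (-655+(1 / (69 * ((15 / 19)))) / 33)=-22371506 / 6831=-3275.00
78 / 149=0.52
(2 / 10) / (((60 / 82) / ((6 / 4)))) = 41 / 100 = 0.41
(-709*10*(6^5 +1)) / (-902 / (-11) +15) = -55138930 / 97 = -568442.58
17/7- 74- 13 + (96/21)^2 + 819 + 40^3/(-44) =-376879/539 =-699.22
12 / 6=2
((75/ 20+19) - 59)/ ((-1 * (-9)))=-145/ 36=-4.03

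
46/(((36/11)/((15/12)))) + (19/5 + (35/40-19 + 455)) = 20621/45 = 458.24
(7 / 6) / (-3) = -7 / 18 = -0.39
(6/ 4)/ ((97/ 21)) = 63/ 194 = 0.32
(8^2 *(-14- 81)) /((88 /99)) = -6840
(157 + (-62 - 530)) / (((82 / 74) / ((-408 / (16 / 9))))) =7387605 / 82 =90092.74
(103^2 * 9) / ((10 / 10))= 95481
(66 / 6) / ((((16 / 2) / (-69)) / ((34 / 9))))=-4301 / 12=-358.42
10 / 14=5 / 7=0.71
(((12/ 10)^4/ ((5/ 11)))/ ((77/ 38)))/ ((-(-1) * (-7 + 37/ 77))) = -270864/ 784375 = -0.35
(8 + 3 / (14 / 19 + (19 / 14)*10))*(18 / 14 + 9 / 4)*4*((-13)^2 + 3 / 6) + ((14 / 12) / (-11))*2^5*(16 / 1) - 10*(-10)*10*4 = 1888334285 / 79926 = 23626.03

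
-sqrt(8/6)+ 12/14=-0.30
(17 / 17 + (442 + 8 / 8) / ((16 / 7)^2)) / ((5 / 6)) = 65889 / 640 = 102.95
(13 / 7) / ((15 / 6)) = 26 / 35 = 0.74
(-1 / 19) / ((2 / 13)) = -13 / 38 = -0.34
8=8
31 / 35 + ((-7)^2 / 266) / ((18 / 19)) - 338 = -424519 / 1260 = -336.92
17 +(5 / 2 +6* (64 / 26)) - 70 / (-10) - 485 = -11537 / 26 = -443.73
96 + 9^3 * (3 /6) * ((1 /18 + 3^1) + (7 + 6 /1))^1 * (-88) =-514902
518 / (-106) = -259 / 53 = -4.89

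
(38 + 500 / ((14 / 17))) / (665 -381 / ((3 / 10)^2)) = -13548 / 74935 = -0.18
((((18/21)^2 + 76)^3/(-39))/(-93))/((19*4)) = 13289344000/8107545537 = 1.64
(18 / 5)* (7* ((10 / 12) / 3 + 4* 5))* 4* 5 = 10220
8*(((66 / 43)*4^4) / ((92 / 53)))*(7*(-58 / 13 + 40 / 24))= -455504896 / 12857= -35428.55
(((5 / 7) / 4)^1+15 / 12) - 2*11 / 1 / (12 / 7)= -479 / 42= -11.40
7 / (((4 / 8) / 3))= 42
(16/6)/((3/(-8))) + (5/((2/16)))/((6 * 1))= -4/9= -0.44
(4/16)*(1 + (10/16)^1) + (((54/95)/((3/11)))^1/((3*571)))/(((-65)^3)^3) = 14605730254587900388513/35952566780524062500000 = 0.41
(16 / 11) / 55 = 16 / 605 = 0.03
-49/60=-0.82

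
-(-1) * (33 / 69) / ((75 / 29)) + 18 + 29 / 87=10648 / 575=18.52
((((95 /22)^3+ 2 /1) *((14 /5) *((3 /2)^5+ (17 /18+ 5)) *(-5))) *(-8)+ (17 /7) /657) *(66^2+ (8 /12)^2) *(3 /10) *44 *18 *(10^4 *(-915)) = -73272838241349111300000 /61831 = -1185050189085557589.24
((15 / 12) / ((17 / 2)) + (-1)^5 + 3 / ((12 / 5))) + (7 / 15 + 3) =3941 / 1020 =3.86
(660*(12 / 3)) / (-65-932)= -2640 / 997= -2.65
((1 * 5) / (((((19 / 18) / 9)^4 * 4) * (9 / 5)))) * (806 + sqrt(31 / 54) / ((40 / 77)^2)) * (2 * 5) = 15754568445 * sqrt(186) / 2085136 + 3855073014000 / 130321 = 29684409.98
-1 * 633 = -633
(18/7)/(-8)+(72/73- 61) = -123325/2044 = -60.34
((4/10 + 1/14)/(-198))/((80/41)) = -0.00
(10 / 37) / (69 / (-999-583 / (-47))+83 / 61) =28285700 / 135082819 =0.21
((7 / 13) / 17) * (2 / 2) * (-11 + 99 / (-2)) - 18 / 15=-6887 / 2210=-3.12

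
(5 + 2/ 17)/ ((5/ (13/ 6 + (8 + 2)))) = 2117/ 170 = 12.45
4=4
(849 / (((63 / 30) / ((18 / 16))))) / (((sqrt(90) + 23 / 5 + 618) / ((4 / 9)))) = 22024475 / 67819633 - 106125 * sqrt(10) / 67819633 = 0.32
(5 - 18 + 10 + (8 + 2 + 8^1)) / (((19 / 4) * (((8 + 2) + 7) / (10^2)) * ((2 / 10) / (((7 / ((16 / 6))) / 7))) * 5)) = 2250 / 323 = 6.97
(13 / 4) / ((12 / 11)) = 143 / 48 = 2.98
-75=-75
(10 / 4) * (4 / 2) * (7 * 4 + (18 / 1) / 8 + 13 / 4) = 167.50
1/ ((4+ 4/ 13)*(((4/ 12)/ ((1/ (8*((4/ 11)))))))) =429/ 1792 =0.24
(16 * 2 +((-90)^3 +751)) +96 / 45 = -10923223 / 15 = -728214.87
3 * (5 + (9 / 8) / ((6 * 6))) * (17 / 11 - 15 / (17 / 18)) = -1294923 / 5984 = -216.40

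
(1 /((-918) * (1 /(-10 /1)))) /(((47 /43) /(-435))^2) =194376125 /112659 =1725.35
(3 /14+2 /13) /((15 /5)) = 67 /546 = 0.12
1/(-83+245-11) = 1/151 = 0.01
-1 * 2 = -2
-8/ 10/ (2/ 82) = -164/ 5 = -32.80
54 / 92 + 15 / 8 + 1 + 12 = 2845 / 184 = 15.46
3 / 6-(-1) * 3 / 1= 7 / 2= 3.50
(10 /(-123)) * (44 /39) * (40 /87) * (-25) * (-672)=-98560000 /139113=-708.49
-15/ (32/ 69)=-1035/ 32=-32.34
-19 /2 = -9.50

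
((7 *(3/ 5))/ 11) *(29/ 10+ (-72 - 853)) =-193641/ 550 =-352.07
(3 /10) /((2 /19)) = 57 /20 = 2.85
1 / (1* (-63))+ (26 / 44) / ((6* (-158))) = -7225 / 437976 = -0.02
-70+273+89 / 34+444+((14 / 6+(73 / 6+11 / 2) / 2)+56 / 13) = 665.09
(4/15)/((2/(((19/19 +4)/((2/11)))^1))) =3.67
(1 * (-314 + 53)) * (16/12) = -348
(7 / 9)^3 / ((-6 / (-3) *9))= 343 / 13122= 0.03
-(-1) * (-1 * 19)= -19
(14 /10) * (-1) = -7 /5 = -1.40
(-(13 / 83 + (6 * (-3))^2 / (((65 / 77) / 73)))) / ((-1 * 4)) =151160777 / 21580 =7004.67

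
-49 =-49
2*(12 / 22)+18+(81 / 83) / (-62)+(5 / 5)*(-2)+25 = 2381707 / 56606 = 42.08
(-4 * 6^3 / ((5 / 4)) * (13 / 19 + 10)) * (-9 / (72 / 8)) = 701568 / 95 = 7384.93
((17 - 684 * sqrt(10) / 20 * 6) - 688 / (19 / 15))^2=1079676 * sqrt(10) / 5 + 1259732117 / 1805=1380759.59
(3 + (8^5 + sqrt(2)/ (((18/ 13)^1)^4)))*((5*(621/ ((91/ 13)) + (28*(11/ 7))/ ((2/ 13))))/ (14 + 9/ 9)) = 74915503*sqrt(2)/ 2204496 + 85958333/ 21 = 4093302.01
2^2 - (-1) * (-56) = -52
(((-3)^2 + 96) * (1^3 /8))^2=172.27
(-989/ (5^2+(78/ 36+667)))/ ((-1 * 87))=1978/ 120785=0.02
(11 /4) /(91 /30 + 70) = 165 /4382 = 0.04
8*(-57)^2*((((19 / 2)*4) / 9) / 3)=109744 / 3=36581.33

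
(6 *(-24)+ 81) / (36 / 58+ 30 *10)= -609 / 2906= -0.21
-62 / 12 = -31 / 6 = -5.17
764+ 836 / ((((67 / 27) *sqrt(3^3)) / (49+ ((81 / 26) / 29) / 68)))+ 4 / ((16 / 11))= 3067 / 4+ 1575280443 *sqrt(3) / 858806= 3943.80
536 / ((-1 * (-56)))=67 / 7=9.57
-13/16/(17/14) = -91/136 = -0.67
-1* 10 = -10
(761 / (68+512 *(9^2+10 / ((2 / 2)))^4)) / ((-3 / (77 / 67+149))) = -382783 / 352859320005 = -0.00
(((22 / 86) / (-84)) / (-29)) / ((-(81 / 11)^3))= -14641 / 55667381868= -0.00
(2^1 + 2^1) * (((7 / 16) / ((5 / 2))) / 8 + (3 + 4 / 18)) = 9343 / 720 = 12.98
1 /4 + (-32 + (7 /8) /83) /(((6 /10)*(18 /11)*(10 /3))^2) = -2355025 /860544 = -2.74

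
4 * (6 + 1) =28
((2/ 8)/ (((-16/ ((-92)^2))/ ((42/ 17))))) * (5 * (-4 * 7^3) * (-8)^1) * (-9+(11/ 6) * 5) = -50805160/ 17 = -2988538.82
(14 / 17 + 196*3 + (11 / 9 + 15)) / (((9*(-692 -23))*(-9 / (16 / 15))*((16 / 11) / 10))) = 0.08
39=39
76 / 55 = 1.38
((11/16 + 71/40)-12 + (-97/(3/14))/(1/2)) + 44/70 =-1535927/1680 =-914.24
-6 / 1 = -6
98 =98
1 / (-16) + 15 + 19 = 543 / 16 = 33.94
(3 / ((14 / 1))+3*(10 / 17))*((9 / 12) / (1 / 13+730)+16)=286115073 / 9035432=31.67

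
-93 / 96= -31 / 32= -0.97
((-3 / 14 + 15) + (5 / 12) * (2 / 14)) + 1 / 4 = 317 / 21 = 15.10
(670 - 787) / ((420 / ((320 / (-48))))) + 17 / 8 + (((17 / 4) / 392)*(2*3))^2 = 2450249 / 614656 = 3.99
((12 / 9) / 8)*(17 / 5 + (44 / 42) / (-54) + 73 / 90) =23767 / 34020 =0.70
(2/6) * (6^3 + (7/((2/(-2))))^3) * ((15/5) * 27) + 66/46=-3427.57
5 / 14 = 0.36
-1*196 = -196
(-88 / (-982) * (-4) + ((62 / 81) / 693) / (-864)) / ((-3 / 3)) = 4267919477 / 11906482896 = 0.36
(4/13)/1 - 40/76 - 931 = -230011/247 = -931.22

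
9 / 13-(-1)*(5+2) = 100 / 13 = 7.69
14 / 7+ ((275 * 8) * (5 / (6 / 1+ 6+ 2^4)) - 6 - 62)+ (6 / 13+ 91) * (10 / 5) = 46390 / 91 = 509.78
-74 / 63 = -1.17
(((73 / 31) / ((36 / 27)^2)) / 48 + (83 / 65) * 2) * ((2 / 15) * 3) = 1331611 / 1289600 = 1.03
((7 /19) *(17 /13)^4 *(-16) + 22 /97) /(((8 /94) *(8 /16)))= -21042690681 /52637923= -399.76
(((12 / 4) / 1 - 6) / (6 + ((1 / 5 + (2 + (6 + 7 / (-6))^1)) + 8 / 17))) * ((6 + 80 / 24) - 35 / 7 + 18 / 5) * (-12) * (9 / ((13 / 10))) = 13109040 / 89531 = 146.42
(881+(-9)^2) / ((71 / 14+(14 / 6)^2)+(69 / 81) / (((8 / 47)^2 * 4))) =46545408 / 864449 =53.84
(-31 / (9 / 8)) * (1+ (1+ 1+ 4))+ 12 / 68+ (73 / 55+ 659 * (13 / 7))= 60817763 / 58905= 1032.47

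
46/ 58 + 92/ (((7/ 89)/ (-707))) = -23982629/ 29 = -826987.21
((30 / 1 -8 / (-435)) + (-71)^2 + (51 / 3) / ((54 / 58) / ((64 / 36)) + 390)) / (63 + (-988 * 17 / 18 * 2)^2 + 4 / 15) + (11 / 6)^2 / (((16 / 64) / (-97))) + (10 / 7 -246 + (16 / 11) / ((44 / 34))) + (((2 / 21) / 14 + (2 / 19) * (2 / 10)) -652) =-2199.53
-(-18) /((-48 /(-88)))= 33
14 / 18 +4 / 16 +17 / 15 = 389 / 180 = 2.16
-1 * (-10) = 10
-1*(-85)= 85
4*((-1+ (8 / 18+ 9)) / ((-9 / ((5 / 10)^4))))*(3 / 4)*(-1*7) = 133 / 108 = 1.23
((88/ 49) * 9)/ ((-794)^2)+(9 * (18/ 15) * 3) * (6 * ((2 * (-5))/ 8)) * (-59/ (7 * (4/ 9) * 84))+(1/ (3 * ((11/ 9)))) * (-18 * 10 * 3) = -125607876183/ 1359220016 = -92.41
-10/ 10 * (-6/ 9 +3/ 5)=1/ 15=0.07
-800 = -800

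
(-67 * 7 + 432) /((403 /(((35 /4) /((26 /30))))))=-19425 /20956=-0.93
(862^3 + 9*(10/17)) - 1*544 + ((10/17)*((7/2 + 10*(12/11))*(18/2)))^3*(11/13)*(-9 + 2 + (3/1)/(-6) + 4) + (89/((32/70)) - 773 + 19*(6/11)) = 79035863681085055/123650384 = 639188178.19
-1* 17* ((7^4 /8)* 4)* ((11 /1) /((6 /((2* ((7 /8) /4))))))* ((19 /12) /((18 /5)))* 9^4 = -24184684755 /512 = -47235712.41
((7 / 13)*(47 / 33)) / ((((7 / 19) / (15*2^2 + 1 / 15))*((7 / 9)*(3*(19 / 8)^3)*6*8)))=1355104 / 16261245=0.08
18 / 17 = 1.06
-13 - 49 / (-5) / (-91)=-852 / 65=-13.11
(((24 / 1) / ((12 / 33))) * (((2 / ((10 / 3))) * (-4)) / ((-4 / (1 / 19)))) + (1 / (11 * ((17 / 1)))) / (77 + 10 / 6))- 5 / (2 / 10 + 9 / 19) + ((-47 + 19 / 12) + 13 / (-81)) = -276646953229 / 5433531840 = -50.91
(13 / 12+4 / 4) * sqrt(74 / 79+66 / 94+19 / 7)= 25 * sqrt(2940673722) / 311892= 4.35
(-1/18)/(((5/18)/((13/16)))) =-13/80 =-0.16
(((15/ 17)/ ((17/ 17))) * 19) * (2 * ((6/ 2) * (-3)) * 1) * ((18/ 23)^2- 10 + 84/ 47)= 969395580/ 422671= 2293.50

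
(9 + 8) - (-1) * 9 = 26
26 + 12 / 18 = 80 / 3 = 26.67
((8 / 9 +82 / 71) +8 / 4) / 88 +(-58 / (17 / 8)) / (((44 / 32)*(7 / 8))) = -18937307 / 836451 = -22.64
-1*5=-5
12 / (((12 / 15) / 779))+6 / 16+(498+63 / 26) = 1267323 / 104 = 12185.80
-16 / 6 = -8 / 3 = -2.67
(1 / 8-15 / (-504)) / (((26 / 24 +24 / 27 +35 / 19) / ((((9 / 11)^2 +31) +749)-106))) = 60491535 / 2209823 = 27.37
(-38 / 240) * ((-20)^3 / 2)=1900 / 3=633.33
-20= -20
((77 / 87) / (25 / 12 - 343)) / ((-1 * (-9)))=-308 / 1067751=-0.00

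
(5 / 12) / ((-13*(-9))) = 0.00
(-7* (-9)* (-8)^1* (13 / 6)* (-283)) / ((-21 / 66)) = -971256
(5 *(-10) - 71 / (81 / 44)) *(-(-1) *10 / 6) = -35870 / 243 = -147.61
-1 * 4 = -4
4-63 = -59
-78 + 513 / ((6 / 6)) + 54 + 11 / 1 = 500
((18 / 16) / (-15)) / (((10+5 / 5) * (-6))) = 0.00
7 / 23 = 0.30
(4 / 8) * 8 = 4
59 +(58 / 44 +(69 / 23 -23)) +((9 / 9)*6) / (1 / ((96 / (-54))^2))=35213 / 594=59.28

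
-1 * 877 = -877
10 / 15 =2 / 3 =0.67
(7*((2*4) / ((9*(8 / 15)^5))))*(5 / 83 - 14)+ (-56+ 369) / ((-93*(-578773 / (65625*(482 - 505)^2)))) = -11029333451084375 / 6099693277184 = -1808.18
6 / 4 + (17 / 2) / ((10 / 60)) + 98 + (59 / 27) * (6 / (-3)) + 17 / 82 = 161995 / 1107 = 146.34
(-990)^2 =980100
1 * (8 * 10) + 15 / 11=895 / 11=81.36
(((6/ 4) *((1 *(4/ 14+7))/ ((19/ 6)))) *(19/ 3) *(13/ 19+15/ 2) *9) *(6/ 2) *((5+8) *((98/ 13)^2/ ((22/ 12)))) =5287993956/ 2717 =1946262.04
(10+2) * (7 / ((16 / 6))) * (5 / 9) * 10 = 175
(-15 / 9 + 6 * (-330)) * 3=-5945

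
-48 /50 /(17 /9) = -216 /425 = -0.51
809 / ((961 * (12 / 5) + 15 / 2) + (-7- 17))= 8090 / 22899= 0.35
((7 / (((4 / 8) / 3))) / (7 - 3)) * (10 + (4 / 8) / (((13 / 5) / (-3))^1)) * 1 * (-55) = -282975 / 52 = -5441.83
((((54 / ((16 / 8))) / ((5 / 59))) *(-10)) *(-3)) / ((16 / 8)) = 4779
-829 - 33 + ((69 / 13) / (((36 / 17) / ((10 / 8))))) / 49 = -861.94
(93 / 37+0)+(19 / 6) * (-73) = -50761 / 222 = -228.65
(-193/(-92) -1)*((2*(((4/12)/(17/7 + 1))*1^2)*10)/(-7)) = -505/1656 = -0.30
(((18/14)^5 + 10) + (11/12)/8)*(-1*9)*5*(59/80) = -3891929277/8605184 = -452.28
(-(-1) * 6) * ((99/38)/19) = 297/361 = 0.82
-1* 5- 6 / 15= -27 / 5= -5.40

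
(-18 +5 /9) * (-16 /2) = 1256 /9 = 139.56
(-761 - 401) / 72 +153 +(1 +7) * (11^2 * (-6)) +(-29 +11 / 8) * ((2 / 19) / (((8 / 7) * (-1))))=-31018549 / 5472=-5668.59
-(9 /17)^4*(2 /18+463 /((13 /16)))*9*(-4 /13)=1750081140 /14115049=123.99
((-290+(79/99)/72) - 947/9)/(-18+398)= -563413/541728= -1.04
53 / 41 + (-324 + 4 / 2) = -320.71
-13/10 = -1.30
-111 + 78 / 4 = -183 / 2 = -91.50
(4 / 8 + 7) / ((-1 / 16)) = -120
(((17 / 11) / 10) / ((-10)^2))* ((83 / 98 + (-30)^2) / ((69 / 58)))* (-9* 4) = -130570557 / 3099250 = -42.13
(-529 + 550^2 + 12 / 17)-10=5133349 / 17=301961.71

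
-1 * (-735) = 735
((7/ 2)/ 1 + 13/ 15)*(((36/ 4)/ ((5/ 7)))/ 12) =917/ 200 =4.58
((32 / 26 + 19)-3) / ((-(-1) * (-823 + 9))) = -112 / 5291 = -0.02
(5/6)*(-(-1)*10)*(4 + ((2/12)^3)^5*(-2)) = 23509249228775/705277476864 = 33.33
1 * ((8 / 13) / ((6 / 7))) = 28 / 39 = 0.72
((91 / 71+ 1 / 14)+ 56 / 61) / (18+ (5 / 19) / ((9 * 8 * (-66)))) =6216735096 / 49270551743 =0.13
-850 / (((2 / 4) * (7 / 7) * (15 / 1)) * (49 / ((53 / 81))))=-18020 / 11907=-1.51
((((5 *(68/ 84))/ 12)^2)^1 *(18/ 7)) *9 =7225/ 2744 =2.63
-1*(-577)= 577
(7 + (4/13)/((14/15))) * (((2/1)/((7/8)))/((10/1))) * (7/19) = 5336/8645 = 0.62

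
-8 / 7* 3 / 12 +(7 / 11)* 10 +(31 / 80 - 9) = -15613 / 6160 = -2.53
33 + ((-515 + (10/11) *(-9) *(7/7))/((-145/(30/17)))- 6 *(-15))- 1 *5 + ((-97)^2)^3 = 4517207183404411/5423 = 832972005053.37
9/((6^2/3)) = 3/4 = 0.75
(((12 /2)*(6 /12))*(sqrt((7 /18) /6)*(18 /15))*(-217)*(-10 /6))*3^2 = 651*sqrt(21) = 2983.26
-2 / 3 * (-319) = 638 / 3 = 212.67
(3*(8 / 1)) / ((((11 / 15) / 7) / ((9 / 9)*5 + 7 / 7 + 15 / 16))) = 34965 / 22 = 1589.32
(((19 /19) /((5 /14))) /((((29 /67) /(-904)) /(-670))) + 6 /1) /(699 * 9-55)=56812871 /90422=628.31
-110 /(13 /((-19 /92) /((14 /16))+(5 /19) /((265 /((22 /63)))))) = 1.99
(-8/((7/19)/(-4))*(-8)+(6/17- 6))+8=-82408/119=-692.50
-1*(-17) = 17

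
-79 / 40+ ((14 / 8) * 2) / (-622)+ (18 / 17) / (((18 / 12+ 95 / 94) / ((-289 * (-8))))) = 714194619 / 733960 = 973.07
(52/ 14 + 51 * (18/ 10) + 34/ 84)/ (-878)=-0.11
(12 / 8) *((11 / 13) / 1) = 33 / 26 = 1.27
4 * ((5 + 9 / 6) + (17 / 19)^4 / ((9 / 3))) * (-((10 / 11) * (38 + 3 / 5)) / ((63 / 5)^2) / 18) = -50658263650 / 153621482553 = -0.33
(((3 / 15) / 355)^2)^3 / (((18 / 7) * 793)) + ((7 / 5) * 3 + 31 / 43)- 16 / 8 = 56069344154701480078125301 / 19195714957421685058593750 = 2.92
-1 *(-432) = 432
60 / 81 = 0.74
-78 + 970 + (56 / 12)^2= 8224 / 9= 913.78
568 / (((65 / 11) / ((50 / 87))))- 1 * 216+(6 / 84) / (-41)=-104363515 / 649194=-160.76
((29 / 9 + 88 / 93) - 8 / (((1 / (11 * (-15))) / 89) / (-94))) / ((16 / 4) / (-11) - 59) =33891322487 / 182187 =186024.92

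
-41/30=-1.37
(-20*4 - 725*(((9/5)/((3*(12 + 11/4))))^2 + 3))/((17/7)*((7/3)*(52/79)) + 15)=-1861357947/15452159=-120.46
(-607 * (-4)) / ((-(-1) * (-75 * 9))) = -2428 / 675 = -3.60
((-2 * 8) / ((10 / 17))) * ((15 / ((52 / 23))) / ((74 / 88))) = -103224 / 481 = -214.60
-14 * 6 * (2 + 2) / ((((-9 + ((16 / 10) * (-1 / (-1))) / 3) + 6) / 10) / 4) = 201600 / 37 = 5448.65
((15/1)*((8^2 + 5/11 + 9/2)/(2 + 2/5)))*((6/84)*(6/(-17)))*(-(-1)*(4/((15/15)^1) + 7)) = -113775/952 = -119.51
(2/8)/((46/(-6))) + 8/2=365/92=3.97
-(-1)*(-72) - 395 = -467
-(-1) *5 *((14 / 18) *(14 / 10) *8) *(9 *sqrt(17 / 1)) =392 *sqrt(17) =1616.26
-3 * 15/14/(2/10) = -225/14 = -16.07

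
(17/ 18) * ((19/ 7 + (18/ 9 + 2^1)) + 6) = 1513/ 126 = 12.01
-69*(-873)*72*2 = 8674128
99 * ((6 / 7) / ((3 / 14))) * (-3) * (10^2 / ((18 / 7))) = -46200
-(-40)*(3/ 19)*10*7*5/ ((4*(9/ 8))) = 28000/ 57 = 491.23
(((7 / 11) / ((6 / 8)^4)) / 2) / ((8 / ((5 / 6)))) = 280 / 2673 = 0.10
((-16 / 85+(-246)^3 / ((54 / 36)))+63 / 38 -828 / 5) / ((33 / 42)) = -224399459627 / 17765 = -12631548.53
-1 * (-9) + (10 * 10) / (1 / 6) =609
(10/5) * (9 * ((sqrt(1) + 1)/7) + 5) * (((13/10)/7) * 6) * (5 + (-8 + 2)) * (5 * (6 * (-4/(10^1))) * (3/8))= 18603/245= 75.93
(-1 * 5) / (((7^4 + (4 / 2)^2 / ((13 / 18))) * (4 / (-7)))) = 91 / 25028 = 0.00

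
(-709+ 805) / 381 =32 / 127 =0.25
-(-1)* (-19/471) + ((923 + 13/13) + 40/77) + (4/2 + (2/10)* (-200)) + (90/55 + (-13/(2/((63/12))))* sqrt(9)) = 227971607/290136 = 785.74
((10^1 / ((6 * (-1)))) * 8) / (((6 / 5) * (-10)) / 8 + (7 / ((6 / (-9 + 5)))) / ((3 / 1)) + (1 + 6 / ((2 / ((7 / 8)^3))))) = 61440 / 211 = 291.18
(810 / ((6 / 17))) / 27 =85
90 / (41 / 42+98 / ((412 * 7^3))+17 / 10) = 1946700 / 57901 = 33.62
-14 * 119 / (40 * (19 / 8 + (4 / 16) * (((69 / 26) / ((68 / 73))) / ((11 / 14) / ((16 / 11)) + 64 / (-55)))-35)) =2828036666 / 2292808605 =1.23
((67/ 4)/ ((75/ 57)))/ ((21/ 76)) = 24187/ 525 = 46.07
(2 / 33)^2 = 4 / 1089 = 0.00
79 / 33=2.39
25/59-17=-978/59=-16.58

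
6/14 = 3/7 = 0.43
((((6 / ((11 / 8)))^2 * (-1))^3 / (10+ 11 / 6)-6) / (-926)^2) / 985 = -0.00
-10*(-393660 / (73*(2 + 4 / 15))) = 29524500 / 1241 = 23790.89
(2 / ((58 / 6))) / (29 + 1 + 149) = 6 / 5191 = 0.00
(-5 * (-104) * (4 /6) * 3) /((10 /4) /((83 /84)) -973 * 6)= -10790 /60543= -0.18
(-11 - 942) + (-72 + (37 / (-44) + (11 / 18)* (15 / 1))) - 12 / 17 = -2283001 / 2244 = -1017.38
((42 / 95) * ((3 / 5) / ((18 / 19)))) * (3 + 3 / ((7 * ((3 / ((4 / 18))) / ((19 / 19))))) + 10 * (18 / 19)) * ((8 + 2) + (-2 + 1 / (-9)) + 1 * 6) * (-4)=-194.53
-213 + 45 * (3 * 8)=867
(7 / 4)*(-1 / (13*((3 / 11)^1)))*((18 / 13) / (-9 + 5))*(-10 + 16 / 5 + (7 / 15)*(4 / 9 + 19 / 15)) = -311927 / 304200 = -1.03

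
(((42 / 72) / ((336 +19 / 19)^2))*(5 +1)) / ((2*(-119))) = -1 / 7722692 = -0.00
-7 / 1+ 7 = 0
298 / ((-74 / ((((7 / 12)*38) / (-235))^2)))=-2635661 / 73559700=-0.04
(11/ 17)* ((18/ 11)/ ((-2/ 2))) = -18/ 17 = -1.06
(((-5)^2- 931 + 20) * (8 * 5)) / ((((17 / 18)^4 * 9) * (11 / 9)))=-3720349440 / 918731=-4049.44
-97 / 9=-10.78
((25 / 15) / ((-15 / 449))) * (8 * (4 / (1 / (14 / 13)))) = -201152 / 117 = -1719.25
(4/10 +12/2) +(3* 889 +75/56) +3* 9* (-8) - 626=513167/280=1832.74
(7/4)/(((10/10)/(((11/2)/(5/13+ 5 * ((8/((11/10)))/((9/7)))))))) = 99099/295160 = 0.34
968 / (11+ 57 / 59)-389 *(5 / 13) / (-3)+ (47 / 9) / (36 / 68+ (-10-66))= 6925568770 / 52989183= 130.70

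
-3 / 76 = -0.04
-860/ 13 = -66.15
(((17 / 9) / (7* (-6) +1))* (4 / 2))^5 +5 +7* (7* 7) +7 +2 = 2442305788751669 / 6841192812849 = 357.00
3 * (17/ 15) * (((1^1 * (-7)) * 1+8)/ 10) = 17/ 50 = 0.34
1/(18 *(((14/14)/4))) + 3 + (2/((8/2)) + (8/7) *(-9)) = -827/126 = -6.56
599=599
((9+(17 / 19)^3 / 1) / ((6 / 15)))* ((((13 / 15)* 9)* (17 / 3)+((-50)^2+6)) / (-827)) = -424888822 / 5672393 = -74.90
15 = 15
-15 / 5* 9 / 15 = -9 / 5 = -1.80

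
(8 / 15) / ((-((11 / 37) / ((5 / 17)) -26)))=296 / 13869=0.02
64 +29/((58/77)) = 205/2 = 102.50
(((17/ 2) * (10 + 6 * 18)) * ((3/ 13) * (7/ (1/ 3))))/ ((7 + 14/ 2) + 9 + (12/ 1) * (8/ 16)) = 63189/ 377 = 167.61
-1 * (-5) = 5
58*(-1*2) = -116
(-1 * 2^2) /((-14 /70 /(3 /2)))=30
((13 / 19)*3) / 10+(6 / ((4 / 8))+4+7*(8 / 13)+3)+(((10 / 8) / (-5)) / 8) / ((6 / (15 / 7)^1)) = 13003073 / 553280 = 23.50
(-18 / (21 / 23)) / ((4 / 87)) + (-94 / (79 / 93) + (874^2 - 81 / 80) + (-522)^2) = 45824656607 / 44240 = 1035819.54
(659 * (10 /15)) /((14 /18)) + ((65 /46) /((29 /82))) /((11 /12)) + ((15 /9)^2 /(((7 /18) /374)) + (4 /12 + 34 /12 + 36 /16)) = 3246.06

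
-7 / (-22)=7 / 22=0.32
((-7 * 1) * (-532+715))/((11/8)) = -10248/11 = -931.64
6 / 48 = 1 / 8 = 0.12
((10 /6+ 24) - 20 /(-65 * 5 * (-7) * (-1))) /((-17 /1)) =-35047 /23205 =-1.51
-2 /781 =-0.00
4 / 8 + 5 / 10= 1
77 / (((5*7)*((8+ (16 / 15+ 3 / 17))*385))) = 51 / 82495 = 0.00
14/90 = 7/45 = 0.16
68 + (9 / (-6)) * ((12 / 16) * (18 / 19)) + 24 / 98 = 250175 / 3724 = 67.18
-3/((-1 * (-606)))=-0.00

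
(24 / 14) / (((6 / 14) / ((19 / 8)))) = 19 / 2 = 9.50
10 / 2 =5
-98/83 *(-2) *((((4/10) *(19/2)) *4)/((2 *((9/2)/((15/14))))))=1064/249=4.27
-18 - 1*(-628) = 610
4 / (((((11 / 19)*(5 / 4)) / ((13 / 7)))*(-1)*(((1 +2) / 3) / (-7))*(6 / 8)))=15808 / 165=95.81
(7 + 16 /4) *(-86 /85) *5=-946 /17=-55.65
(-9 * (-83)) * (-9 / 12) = -560.25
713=713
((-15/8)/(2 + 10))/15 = -1/96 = -0.01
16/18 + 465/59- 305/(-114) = 230951/20178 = 11.45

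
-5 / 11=-0.45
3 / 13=0.23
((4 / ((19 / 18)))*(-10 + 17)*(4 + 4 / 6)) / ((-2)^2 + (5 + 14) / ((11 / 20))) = 3234 / 1007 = 3.21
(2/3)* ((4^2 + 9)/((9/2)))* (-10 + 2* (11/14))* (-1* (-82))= -2559.79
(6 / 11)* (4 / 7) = 24 / 77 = 0.31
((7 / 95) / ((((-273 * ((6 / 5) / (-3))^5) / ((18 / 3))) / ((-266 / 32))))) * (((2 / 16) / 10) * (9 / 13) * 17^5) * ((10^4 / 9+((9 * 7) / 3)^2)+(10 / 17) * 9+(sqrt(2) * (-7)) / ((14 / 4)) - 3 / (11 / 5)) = -95692755452875 / 3807232+11181373875 * sqrt(2) / 346112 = -25088782.11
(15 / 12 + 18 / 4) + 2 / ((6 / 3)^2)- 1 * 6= 0.25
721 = 721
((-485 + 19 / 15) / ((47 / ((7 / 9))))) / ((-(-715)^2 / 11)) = 50792 / 294883875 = 0.00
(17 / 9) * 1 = 17 / 9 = 1.89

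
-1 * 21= -21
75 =75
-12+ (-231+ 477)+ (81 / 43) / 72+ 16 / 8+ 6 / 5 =408029 / 1720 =237.23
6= 6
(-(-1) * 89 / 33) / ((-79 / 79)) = -89 / 33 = -2.70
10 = 10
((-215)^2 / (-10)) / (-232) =9245 / 464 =19.92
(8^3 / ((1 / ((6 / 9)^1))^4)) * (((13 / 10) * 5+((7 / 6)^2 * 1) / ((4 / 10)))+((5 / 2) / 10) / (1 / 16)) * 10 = 10250240 / 729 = 14060.69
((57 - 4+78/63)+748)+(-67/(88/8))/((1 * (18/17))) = 1103929/1386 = 796.49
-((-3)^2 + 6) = -15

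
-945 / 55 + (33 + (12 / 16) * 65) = 2841 / 44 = 64.57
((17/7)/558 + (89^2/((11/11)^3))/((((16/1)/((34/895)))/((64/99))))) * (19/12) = 2962077637/153818280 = 19.26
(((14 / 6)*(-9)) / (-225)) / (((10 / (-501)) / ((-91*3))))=1276.55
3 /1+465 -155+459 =772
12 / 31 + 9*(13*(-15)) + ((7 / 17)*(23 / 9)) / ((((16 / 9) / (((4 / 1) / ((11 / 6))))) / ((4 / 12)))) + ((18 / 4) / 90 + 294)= -1460.13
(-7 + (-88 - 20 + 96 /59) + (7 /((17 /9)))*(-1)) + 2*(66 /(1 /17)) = 2133302 /1003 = 2126.92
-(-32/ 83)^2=-1024/ 6889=-0.15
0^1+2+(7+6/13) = 123/13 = 9.46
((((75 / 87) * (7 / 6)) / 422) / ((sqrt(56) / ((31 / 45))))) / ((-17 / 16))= -155 * sqrt(14) / 2808621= -0.00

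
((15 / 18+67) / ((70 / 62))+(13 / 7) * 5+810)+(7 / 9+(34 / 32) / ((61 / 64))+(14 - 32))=4739293 / 5490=863.26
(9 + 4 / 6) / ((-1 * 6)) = -29 / 18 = -1.61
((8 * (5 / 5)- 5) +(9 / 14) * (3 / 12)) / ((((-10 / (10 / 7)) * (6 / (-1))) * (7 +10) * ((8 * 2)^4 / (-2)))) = -59 / 436731904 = -0.00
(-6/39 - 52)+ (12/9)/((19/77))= -34642/741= -46.75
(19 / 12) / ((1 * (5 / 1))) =19 / 60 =0.32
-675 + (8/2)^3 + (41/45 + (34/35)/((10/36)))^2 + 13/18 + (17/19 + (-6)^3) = -75971901163/94263750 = -805.95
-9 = -9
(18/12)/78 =1/52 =0.02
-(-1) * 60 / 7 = 8.57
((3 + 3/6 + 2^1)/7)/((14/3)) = 33/196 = 0.17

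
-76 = -76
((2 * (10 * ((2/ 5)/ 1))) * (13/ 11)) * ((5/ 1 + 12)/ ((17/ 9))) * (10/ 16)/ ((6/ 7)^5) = 1092455/ 9504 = 114.95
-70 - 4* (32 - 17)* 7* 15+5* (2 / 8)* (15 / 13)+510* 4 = -225085 / 52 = -4328.56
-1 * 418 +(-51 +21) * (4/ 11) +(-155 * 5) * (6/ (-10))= 397/ 11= 36.09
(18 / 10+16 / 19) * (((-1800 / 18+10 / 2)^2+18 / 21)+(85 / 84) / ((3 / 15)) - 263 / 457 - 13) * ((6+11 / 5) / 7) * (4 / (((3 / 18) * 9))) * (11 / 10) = 5597913857899 / 68378625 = 81866.43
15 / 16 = 0.94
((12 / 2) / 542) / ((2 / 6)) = 9 / 271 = 0.03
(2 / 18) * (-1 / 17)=-1 / 153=-0.01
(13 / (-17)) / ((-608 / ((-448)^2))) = 81536 / 323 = 252.43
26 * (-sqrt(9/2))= -39 * sqrt(2)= -55.15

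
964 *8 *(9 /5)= 69408 /5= 13881.60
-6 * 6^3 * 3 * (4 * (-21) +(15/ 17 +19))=4237920/ 17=249289.41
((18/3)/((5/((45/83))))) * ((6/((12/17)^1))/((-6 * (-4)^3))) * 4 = 153/2656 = 0.06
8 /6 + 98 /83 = 626 /249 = 2.51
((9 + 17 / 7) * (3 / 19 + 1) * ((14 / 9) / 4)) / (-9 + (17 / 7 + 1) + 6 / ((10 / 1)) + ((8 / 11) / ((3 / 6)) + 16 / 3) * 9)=0.09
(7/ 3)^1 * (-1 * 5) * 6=-70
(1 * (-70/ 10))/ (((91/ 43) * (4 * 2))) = -43/ 104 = -0.41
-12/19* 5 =-60/19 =-3.16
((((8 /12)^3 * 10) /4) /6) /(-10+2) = -5 /324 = -0.02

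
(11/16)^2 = 121/256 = 0.47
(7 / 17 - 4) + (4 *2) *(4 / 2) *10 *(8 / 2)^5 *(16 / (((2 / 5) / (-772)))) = -86009446461 / 17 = -5059379203.59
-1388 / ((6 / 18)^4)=-112428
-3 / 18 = -1 / 6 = -0.17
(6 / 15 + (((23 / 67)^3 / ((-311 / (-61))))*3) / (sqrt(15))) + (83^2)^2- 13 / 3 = 742187*sqrt(15) / 467686465 + 711874756 / 15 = 47458317.07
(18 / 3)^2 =36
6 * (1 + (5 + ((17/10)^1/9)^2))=48889/1350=36.21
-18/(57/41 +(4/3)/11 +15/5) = -12177/3052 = -3.99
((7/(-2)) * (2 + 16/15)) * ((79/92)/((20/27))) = -4977/400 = -12.44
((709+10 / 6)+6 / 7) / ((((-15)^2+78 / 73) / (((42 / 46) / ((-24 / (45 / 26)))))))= -2726915 / 13158392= -0.21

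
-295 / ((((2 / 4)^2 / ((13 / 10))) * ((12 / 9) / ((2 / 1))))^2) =-89739 / 5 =-17947.80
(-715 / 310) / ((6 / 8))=-286 / 93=-3.08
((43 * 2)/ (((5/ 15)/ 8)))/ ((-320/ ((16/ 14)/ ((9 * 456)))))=-43/ 23940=-0.00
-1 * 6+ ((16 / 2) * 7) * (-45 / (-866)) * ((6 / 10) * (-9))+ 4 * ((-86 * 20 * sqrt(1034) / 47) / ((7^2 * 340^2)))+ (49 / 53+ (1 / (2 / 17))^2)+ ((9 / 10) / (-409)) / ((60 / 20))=9660248031 / 187722820 - 86 * sqrt(1034) / 3327835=51.46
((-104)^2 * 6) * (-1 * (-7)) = 454272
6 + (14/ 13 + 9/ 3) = 131/ 13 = 10.08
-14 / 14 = -1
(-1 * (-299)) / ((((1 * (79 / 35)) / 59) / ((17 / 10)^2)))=35687743 / 1580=22587.18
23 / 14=1.64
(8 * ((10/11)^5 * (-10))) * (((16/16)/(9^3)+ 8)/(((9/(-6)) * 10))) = 9332800000/352218537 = 26.50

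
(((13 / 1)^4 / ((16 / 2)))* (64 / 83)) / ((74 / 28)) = 3198832 / 3071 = 1041.63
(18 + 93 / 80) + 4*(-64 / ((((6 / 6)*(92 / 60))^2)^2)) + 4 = -518254627 / 22387280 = -23.15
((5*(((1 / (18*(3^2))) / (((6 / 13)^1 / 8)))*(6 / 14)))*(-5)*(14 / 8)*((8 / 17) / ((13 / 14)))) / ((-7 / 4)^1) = 800 / 1377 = 0.58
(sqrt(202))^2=202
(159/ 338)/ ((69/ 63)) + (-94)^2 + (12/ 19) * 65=1311257377/ 147706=8877.48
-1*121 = -121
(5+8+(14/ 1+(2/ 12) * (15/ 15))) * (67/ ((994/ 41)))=447761/ 5964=75.08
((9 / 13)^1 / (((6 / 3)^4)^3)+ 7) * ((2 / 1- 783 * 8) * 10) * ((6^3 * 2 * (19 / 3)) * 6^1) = -2993520686175 / 416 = -7195963187.92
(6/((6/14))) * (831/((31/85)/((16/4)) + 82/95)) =12190.70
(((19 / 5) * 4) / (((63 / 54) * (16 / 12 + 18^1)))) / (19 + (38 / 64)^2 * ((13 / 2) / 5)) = 73728 / 2128861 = 0.03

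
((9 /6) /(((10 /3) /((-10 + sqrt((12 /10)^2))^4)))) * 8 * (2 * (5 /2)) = 67465728 /625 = 107945.16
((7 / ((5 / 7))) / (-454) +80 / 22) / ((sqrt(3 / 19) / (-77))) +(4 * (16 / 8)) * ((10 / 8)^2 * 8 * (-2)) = -210609 * sqrt(57) / 2270-200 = -900.47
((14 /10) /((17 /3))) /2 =21 /170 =0.12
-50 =-50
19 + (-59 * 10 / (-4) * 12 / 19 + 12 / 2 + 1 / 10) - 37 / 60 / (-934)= 125916979 / 1064760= 118.26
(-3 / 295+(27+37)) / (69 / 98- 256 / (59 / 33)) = -1849946 / 4119165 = -0.45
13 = 13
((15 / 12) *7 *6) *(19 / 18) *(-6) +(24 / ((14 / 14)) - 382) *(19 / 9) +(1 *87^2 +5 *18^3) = 641533 / 18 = 35640.72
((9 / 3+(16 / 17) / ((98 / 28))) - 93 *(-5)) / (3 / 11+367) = 1.27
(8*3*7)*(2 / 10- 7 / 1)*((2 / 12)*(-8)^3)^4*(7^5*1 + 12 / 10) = -687255171780050944 / 675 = -1018155810044519.92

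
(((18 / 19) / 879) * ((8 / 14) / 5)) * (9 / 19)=216 / 3702055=0.00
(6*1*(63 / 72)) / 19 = 21 / 76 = 0.28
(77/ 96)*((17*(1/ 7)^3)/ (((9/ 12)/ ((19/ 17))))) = 209/ 3528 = 0.06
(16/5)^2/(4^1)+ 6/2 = 139/25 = 5.56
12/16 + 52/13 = 19/4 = 4.75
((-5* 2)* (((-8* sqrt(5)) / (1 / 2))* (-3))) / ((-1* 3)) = 160* sqrt(5) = 357.77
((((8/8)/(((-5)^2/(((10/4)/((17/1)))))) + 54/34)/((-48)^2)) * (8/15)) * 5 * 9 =271/16320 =0.02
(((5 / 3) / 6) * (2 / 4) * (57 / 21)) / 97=95 / 24444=0.00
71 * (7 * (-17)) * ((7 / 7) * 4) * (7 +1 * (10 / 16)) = -515389 / 2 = -257694.50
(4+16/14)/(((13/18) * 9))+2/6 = 1.12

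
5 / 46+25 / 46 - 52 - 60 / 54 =-52.46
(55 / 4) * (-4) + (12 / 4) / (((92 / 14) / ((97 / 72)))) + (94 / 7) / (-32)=-211765 / 3864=-54.80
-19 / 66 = -0.29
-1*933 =-933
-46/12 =-23/6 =-3.83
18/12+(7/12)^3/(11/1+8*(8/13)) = 541003/357696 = 1.51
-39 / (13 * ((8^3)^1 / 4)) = -3 / 128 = -0.02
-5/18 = -0.28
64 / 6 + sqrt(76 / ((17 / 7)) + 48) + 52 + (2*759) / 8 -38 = 2*sqrt(5729) / 17 + 2573 / 12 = 223.32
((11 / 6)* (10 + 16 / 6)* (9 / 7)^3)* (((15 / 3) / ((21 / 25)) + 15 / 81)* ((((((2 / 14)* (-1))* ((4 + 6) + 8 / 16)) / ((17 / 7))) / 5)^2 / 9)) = 36366 / 70805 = 0.51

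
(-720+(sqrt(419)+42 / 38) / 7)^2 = 9166107380 / 17689- 27354 * sqrt(419) / 133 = 513971.26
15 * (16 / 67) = 240 / 67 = 3.58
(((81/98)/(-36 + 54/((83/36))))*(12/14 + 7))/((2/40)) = -205425/19894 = -10.33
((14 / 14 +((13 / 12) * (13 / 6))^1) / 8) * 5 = 1205 / 576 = 2.09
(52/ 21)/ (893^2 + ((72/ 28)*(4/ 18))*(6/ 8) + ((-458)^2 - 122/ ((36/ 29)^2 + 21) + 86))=0.00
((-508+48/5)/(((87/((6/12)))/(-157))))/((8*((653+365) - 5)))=0.06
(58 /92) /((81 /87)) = 841 /1242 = 0.68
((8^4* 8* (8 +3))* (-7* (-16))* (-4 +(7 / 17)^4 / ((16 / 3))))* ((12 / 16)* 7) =-70711492583424 / 83521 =-846631297.32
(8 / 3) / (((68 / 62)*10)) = 0.24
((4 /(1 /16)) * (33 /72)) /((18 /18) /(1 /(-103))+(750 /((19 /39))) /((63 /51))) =11704 /456153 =0.03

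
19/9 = 2.11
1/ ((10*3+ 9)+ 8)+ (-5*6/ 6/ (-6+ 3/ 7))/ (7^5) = 93874/ 4401033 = 0.02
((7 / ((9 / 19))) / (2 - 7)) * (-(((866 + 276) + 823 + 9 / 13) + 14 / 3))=10220252 / 1755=5823.51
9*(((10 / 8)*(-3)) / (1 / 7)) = -945 / 4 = -236.25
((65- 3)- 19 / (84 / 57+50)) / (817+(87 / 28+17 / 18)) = 506310 / 6745103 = 0.08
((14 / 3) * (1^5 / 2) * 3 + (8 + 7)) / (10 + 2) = 11 / 6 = 1.83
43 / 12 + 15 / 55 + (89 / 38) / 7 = 73571 / 17556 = 4.19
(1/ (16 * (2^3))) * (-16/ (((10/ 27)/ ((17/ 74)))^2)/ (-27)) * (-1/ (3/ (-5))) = 0.00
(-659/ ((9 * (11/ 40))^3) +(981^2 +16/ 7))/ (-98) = -6536165704357/ 665625114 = -9819.59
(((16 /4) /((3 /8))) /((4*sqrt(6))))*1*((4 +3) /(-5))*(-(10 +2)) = 112*sqrt(6) /15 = 18.29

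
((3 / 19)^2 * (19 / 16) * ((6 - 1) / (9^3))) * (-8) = -5 / 3078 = -0.00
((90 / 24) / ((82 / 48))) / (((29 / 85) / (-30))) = -229500 / 1189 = -193.02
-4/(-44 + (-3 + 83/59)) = 118/1345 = 0.09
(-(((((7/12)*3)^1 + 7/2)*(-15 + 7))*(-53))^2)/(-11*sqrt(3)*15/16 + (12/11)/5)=93023293440/27447779 + 4396804104000*sqrt(3)/27447779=280842.81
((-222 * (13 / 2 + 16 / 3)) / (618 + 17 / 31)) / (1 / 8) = -651496 / 19175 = -33.98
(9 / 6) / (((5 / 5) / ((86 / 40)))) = 129 / 40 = 3.22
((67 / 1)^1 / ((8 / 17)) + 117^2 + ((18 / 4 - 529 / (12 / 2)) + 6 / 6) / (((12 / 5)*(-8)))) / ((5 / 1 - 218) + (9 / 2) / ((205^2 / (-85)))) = -8372800445 / 128904588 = -64.95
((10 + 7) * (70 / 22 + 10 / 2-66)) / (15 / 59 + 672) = -212636 / 145431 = -1.46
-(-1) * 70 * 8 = 560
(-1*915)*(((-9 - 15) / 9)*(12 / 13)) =29280 / 13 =2252.31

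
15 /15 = 1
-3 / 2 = -1.50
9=9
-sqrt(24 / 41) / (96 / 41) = -sqrt(246) / 48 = -0.33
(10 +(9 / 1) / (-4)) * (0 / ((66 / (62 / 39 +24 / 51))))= 0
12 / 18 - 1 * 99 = -98.33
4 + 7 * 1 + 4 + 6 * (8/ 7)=153/ 7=21.86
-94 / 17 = -5.53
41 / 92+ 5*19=8781 / 92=95.45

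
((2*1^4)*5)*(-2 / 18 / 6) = -5 / 27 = -0.19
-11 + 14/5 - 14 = -111/5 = -22.20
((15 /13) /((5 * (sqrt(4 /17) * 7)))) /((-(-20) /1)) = 3 * sqrt(17) /3640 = 0.00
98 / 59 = 1.66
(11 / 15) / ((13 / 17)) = 187 / 195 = 0.96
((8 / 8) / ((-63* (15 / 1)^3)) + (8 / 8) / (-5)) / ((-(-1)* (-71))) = 42526 / 15096375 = 0.00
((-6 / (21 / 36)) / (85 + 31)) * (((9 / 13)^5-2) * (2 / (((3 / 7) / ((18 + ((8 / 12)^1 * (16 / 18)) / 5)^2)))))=16358177815568 / 65412544275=250.08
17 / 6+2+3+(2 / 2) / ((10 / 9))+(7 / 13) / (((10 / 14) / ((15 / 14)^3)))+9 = 203773 / 10920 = 18.66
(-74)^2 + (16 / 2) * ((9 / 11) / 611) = 36804268 / 6721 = 5476.01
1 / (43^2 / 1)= 1 / 1849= 0.00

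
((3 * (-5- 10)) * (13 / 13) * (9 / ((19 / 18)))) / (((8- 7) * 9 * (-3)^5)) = 10 / 57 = 0.18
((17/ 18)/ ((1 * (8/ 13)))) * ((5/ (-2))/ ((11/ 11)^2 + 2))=-1105/ 864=-1.28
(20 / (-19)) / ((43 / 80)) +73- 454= -312877 / 817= -382.96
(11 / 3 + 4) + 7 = 44 / 3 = 14.67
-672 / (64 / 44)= -462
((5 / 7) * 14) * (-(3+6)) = -90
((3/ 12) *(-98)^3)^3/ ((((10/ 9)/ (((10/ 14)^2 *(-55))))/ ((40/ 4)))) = 3290060126390499000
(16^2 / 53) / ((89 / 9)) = 2304 / 4717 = 0.49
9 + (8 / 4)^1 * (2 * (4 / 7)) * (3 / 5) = 363 / 35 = 10.37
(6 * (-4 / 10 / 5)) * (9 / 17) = -108 / 425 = -0.25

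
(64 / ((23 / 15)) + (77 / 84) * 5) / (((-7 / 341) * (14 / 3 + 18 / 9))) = -871937 / 2576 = -338.48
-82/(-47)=82/47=1.74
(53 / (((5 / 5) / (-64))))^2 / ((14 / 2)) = 11505664 / 7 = 1643666.29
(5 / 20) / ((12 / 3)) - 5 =-79 / 16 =-4.94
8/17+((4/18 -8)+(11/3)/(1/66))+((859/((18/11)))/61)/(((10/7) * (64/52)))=239.59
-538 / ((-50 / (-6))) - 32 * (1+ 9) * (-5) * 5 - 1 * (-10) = 198636 / 25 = 7945.44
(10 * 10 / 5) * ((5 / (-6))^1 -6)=-410 / 3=-136.67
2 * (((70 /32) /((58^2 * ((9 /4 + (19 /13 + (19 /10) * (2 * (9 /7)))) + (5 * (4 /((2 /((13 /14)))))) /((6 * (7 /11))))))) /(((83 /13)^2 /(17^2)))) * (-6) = -49000954275 /9768949674052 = -0.01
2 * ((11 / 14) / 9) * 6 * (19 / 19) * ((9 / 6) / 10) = 11 / 70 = 0.16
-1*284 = -284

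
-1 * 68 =-68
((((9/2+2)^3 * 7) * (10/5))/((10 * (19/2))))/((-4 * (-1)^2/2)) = -15379/760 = -20.24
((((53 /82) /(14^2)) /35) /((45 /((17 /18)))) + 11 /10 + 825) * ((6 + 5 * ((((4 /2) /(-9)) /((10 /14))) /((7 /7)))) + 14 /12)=38016924818321 /8201541600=4635.34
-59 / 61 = -0.97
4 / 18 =2 / 9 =0.22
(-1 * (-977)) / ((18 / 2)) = 977 / 9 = 108.56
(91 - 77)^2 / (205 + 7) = 49 / 53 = 0.92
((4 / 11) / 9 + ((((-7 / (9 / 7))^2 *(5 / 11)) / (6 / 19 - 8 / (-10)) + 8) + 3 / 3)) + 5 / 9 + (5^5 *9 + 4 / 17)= 45192166709 / 1605582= 28146.91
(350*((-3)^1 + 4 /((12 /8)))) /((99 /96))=-11200 /99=-113.13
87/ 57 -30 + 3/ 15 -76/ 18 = -27784/ 855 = -32.50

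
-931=-931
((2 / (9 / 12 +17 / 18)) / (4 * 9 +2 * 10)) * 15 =0.32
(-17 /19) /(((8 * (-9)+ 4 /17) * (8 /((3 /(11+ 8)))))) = 867 /3523360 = 0.00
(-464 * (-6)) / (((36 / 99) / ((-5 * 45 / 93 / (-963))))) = 63800 / 3317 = 19.23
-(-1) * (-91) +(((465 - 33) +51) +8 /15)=5888 /15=392.53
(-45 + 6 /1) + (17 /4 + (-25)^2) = 2361 /4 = 590.25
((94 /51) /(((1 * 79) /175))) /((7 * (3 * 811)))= 2350 /9802557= 0.00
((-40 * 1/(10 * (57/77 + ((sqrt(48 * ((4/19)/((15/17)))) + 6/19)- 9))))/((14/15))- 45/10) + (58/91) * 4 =-1.01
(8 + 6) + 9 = 23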